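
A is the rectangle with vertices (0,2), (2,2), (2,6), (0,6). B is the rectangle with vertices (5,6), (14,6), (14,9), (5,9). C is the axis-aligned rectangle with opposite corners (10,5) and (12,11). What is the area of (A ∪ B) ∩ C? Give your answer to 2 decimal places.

6.00

The region (A ∪ B) ∩ C is the polygon with vertices (12,9), (12,6), (10,6), (10,9).
By the shoelace formula its area is 6.00.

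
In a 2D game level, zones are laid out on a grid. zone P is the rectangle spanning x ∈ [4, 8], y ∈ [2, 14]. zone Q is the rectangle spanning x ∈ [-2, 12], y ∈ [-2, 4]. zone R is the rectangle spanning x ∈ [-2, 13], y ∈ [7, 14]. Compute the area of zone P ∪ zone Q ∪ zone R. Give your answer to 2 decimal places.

By inclusion–exclusion:
Individual areas: |zone P| = 48, |zone Q| = 84, |zone R| = 105.
|zone P∩zone Q|: x∈[4,8], y∈[2,4] → 4·2 = 8.
|zone P∩zone R|: x∈[4,8], y∈[7,14] → 4·7 = 28.
|zone Q∩zone R| = 0 (no overlap).
|zone P∩zone Q∩zone R| = 0.
|zone P ∪ zone Q ∪ zone R| = 237 − 36 + 0 = 201.00.

201.00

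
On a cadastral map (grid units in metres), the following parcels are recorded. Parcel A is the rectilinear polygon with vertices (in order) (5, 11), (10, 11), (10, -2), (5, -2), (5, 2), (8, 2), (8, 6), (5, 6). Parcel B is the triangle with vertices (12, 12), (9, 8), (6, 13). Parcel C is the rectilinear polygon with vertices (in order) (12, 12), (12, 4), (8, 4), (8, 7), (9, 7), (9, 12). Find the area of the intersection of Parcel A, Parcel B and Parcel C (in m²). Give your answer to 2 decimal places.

2.33

The intersection is the polygon with vertices (10,9.333), (9,8), (9,11), (10,11).
By the shoelace formula its area is 2.33.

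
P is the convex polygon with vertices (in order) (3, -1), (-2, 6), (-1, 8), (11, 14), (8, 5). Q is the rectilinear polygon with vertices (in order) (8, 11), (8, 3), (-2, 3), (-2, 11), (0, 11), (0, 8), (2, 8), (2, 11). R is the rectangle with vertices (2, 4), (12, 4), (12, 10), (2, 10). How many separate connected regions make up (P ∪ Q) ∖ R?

(P ∪ Q) ∖ R splits into 2 disjoint pieces (area 46.381, area 15.3333).

2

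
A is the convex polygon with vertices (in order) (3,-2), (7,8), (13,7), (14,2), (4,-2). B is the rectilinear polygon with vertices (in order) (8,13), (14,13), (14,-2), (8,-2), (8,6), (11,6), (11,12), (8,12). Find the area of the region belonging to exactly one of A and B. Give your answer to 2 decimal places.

71.43

|A| = 63.5, |B| = 72, |A∩B| = 32.0333.
|A △ B| = |A| + |B| − 2·|A∩B| = 63.5 + 72 − 64.0667 = 71.43.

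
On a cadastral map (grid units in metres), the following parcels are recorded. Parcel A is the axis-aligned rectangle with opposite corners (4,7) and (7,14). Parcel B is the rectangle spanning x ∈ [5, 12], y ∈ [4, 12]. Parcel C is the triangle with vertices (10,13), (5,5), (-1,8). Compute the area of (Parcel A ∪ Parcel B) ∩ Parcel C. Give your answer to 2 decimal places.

The region (Parcel A ∪ Parcel B) ∩ Parcel C is the polygon with vertices (4,10.273), (7.8,12), (9.375,12), (5,5), (5,7), (4,7).
By the shoelace formula its area is 17.03.

17.03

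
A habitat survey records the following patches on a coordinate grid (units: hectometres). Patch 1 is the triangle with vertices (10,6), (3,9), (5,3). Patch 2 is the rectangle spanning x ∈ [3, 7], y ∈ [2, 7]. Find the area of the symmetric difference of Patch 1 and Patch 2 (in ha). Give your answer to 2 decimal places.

19.07

|Patch 1| = 18, |Patch 2| = 20, |Patch 1∩Patch 2| = 9.4667.
|Patch 1 △ Patch 2| = |Patch 1| + |Patch 2| − 2·|Patch 1∩Patch 2| = 18 + 20 − 18.9333 = 19.07.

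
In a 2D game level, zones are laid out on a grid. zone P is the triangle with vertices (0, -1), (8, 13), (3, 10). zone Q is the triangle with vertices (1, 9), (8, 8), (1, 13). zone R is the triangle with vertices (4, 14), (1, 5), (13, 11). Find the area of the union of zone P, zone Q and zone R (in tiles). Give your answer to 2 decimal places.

By inclusion–exclusion:
Individual areas: |zone P| = 23, |zone Q| = 14, |zone R| = 45.
|zone P∩zone Q| = 4.8891.
|zone P∩zone R| = 15.6435.
|zone Q∩zone R| = 7.8386.
|zone P∩zone Q∩zone R| = 4.8891.
|zone P ∪ zone Q ∪ zone R| = 82 − 28.3711 + 4.8891 = 58.52.

58.52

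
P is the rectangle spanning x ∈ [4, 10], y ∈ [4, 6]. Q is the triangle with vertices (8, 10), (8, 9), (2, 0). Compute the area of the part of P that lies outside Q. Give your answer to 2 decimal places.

|P| = 12, |P∩Q| = 0.6667.
|P ∖ Q| = |P| − |P∩Q| = 12 − 0.6667 = 11.33.

11.33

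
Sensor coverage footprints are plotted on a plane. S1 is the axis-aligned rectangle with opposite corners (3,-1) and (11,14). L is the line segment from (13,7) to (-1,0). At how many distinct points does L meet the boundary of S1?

The segment meets the boundary at (3,2), (11,6).

2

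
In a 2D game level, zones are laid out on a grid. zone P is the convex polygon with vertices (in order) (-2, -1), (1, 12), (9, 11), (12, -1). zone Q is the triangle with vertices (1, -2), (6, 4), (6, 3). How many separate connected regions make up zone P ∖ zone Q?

1

zone P ∖ zone Q is a single connected region.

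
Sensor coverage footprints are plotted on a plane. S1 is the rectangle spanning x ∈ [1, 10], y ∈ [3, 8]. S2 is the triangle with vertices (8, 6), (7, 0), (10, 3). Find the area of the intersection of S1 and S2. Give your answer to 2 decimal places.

The intersection is the polygon with vertices (7.5,3), (8,6), (10,3).
By the shoelace formula its area is 3.75.

3.75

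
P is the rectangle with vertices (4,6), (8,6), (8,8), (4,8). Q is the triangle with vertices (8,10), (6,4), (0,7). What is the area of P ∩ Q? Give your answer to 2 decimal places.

The intersection is the polygon with vertices (4,6), (4,8), (7.333,8), (6.667,6).
By the shoelace formula its area is 6.00.

6.00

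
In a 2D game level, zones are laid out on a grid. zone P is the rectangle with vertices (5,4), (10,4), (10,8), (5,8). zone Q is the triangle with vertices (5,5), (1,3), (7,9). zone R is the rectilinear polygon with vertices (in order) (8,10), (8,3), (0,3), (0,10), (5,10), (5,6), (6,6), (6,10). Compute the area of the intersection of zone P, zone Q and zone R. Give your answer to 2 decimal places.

0.50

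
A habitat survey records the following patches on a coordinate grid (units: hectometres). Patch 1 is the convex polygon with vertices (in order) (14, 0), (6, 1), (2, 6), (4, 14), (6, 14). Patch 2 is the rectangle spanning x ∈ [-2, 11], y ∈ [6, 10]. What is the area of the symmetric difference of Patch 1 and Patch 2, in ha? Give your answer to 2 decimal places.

|Patch 1| = 86, |Patch 2| = 52, |Patch 1∩Patch 2| = 27.7143.
|Patch 1 △ Patch 2| = |Patch 1| + |Patch 2| − 2·|Patch 1∩Patch 2| = 86 + 52 − 55.4286 = 82.57.

82.57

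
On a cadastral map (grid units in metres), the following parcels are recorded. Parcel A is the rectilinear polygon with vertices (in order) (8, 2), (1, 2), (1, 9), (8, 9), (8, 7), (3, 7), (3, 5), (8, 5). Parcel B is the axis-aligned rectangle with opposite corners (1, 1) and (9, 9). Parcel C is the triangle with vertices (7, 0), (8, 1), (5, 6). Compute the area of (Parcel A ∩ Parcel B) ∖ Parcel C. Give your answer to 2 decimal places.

37.00

|Parcel A ∩ Parcel B| = 39.
|(Parcel A ∩ Parcel B) ∩ Parcel C| = 2.
|(Parcel A ∩ Parcel B) ∖ Parcel C| = 39 − 2 = 37.00.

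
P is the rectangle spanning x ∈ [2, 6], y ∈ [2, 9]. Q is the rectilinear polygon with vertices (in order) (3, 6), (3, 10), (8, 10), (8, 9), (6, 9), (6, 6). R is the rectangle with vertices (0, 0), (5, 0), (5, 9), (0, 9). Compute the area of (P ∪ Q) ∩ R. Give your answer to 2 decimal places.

The region (P ∪ Q) ∩ R is the polygon with vertices (2,2), (2,9), (3,9), (5,9), (5,2).
By the shoelace formula its area is 21.00.

21.00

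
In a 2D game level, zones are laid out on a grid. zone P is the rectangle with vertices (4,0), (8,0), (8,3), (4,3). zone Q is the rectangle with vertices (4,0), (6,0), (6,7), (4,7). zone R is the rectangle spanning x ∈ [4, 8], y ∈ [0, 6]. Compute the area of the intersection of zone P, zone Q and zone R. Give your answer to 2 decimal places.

The intersection is the polygon with vertices (6,0), (4,0), (4,3), (6,3).
By the shoelace formula its area is 6.00.

6.00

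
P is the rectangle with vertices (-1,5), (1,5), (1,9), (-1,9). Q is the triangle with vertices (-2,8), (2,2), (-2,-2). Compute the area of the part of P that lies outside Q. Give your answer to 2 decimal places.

7.25

|P| = 8, |P∩Q| = 0.75.
|P ∖ Q| = |P| − |P∩Q| = 8 − 0.75 = 7.25.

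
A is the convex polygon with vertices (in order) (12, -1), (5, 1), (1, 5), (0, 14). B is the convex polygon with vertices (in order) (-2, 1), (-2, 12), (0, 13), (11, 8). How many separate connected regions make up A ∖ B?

2

A ∖ B splits into 2 disjoint pieces (area 25.7583, area 0.5701).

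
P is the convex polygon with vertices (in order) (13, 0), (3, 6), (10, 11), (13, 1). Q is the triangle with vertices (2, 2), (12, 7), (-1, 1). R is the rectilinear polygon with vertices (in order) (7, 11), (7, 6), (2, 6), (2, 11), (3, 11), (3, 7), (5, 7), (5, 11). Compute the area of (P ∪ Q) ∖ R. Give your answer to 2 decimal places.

|P ∪ Q| = 49.3348.
|(P ∪ Q) ∩ R| = 5.5857.
|(P ∪ Q) ∖ R| = 49.3348 − 5.5857 = 43.75.

43.75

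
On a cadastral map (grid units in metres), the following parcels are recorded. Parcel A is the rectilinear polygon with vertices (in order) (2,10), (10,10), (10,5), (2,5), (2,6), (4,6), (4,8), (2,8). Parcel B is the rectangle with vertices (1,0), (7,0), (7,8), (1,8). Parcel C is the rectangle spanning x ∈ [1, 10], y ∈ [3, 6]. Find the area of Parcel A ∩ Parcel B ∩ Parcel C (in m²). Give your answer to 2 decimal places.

The intersection is the polygon with vertices (2,6), (4,6), (7,6), (7,5), (2,5).
By the shoelace formula its area is 5.00.

5.00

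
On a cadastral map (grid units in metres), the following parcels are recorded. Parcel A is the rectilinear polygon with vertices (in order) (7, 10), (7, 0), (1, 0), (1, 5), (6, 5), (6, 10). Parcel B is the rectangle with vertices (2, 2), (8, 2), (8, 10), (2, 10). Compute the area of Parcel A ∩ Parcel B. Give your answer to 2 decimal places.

The intersection is the polygon with vertices (7,2), (2,2), (2,5), (6,5), (6,10), (7,10).
By the shoelace formula its area is 20.00.

20.00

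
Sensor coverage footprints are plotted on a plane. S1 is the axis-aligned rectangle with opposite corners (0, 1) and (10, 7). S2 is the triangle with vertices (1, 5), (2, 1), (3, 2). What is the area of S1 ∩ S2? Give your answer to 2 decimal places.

The intersection is the polygon with vertices (1,5), (3,2), (2,1).
By the shoelace formula its area is 2.50.

2.50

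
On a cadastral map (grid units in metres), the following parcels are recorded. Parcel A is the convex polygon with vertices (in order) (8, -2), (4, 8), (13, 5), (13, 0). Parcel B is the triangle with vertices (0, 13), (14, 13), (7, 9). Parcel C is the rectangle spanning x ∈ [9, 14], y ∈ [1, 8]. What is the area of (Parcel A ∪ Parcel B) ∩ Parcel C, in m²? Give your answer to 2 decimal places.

18.67

The region (Parcel A ∪ Parcel B) ∩ Parcel C is the polygon with vertices (13,5), (13,1), (9,1), (9,6.333).
By the shoelace formula its area is 18.67.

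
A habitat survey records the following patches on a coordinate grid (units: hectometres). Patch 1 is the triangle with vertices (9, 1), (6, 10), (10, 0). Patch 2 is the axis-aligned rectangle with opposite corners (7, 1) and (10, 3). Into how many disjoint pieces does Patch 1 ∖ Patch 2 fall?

Patch 1 ∖ Patch 2 splits into 2 disjoint pieces (area 1.6333, area 0.3).

2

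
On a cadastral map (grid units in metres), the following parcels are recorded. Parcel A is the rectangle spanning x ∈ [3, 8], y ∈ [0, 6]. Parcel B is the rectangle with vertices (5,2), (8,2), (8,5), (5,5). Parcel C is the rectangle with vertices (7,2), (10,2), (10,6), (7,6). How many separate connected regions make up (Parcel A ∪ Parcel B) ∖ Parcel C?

(Parcel A ∪ Parcel B) ∖ Parcel C is a single connected region.

1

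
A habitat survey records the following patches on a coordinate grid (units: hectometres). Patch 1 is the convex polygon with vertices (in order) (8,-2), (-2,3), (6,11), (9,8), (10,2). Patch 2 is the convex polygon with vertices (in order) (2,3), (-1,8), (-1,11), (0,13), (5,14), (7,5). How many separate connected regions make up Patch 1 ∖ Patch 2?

Patch 1 ∖ Patch 2 is a single connected region.

1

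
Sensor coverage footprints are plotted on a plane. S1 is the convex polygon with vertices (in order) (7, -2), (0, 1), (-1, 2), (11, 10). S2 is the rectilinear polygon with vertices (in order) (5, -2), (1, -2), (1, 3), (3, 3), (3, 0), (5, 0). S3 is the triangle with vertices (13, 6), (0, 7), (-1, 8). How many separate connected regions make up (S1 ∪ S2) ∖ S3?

2

(S1 ∪ S2) ∖ S3 splits into 2 disjoint pieces (area 57.314, area 6.3262).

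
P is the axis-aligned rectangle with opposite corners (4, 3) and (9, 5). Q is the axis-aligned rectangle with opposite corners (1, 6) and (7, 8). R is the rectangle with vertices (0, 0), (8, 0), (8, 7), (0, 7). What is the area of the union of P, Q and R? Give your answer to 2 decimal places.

By inclusion–exclusion:
Individual areas: |P| = 10, |Q| = 12, |R| = 56.
|P∩Q| = 0 (no overlap).
|P∩R|: x∈[4,8], y∈[3,5] → 4·2 = 8.
|Q∩R|: x∈[1,7], y∈[6,7] → 6·1 = 6.
|P∩Q∩R| = 0.
|P ∪ Q ∪ R| = 78 − 14 + 0 = 64.00.

64.00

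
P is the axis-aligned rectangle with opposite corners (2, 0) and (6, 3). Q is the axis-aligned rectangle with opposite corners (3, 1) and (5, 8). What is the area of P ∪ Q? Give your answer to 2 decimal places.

By inclusion–exclusion:
Individual areas: |P| = 12, |Q| = 14.
|P∩Q|: x∈[3,5], y∈[1,3] → 2·2 = 4.
|P ∪ Q| = 26 − 4 = 22.00.

22.00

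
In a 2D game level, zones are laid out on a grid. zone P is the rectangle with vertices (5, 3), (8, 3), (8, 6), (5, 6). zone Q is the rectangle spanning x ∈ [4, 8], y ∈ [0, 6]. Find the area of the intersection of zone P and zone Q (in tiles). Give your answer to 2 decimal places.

|zone P∩zone Q|: x∈[5,8], y∈[3,6] → 3·3 = 9.

9.00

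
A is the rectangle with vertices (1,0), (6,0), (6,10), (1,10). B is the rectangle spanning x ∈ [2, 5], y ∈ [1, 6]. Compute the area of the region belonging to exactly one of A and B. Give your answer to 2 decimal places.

35.00

|A∩B|: x∈[2,5], y∈[1,6] → 3·5 = 15.
|A △ B| = |A| + |B| − 2·|A∩B| = 50 + 15 − 30 = 35.00.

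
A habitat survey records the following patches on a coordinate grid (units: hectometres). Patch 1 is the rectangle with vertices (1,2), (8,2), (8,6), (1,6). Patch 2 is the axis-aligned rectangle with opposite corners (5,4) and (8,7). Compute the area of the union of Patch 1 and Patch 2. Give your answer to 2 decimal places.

By inclusion–exclusion:
Individual areas: |Patch 1| = 28, |Patch 2| = 9.
|Patch 1∩Patch 2|: x∈[5,8], y∈[4,6] → 3·2 = 6.
|Patch 1 ∪ Patch 2| = 37 − 6 = 31.00.

31.00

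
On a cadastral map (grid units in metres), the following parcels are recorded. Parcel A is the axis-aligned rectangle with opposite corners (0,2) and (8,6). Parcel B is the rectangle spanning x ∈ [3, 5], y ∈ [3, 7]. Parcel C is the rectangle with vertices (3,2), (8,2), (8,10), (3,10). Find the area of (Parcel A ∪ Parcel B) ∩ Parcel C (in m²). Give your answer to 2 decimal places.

22.00

The region (Parcel A ∪ Parcel B) ∩ Parcel C is the polygon with vertices (8,2), (3,2), (3,6), (3,7), (5,7), (5,6), (8,6).
By the shoelace formula its area is 22.00.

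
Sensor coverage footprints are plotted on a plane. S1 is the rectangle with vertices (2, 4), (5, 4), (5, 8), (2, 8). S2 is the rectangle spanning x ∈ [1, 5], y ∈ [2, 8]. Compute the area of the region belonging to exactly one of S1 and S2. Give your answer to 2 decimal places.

12.00

|S1∩S2|: x∈[2,5], y∈[4,8] → 3·4 = 12.
|S1 △ S2| = |S1| + |S2| − 2·|S1∩S2| = 12 + 24 − 24 = 12.00.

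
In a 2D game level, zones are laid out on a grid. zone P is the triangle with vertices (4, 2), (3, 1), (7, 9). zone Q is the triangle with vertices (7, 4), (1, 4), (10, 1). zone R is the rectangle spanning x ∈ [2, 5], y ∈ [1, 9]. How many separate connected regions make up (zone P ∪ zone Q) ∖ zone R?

3

(zone P ∪ zone Q) ∖ zone R splits into 3 disjoint pieces (area 0.1667, area 0.6667, area 6.3333).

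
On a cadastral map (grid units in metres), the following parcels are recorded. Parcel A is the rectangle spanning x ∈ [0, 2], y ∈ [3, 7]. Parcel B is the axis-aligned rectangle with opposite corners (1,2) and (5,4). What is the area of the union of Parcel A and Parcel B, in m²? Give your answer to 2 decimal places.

15.00

By inclusion–exclusion:
Individual areas: |Parcel A| = 8, |Parcel B| = 8.
|Parcel A∩Parcel B|: x∈[1,2], y∈[3,4] → 1·1 = 1.
|Parcel A ∪ Parcel B| = 16 − 1 = 15.00.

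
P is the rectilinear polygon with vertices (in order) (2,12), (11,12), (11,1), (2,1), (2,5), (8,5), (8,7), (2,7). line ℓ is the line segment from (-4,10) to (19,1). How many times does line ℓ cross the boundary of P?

The segment meets the boundary at (11,4.13), (8,5.304), (3.667,7), (2,7.652).

4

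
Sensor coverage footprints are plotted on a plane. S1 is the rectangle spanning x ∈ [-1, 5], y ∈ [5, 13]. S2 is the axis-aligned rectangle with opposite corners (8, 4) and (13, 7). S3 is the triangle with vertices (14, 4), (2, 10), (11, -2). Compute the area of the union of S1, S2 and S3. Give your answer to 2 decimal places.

95.50

By inclusion–exclusion:
Individual areas: |S1| = 48, |S2| = 15, |S3| = 45.
|S1∩S2| = 0 (no overlap).
|S1∩S3| = 3.75.
|S2∩S3| = 8.75.
|S1∩S2∩S3| = 0.
|S1 ∪ S2 ∪ S3| = 108 − 12.5 + 0 = 95.50.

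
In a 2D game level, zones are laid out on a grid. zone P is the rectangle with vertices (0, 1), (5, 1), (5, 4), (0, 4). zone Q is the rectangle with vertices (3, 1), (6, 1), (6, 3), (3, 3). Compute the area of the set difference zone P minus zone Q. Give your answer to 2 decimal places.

|zone P∩zone Q|: x∈[3,5], y∈[1,3] → 2·2 = 4.
|zone P| = 15.
|zone P ∖ zone Q| = |zone P| − |zone P∩zone Q| = 15 − 4 = 11.00.

11.00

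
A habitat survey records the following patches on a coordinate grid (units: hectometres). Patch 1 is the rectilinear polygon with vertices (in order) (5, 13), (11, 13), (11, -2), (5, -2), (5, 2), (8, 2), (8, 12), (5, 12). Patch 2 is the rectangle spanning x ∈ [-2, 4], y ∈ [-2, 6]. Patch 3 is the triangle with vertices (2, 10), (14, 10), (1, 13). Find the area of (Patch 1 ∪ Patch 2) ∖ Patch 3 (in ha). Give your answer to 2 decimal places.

|Patch 1 ∪ Patch 2| = 108.
|(Patch 1 ∪ Patch 2) ∩ Patch 3| = 3.1282.
|(Patch 1 ∪ Patch 2) ∖ Patch 3| = 108 − 3.1282 = 104.87.

104.87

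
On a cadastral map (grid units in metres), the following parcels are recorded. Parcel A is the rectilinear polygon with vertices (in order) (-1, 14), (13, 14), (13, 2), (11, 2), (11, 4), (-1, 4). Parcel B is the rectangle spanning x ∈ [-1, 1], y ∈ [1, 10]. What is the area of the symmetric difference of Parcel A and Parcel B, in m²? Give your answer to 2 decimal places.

138.00

|Parcel A| = 144, |Parcel B| = 18, |Parcel A∩Parcel B| = 12.
|Parcel A △ Parcel B| = |Parcel A| + |Parcel B| − 2·|Parcel A∩Parcel B| = 144 + 18 − 24 = 138.00.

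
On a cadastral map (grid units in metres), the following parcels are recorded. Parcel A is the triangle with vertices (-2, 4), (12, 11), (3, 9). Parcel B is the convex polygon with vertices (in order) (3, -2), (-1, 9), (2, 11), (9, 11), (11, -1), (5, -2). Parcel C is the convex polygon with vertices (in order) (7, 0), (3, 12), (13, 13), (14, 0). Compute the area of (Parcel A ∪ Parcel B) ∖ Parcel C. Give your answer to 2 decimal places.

64.98

|Parcel A ∪ Parcel B| = 118.3447.
|(Parcel A ∪ Parcel B) ∩ Parcel C| = 53.3626.
|(Parcel A ∪ Parcel B) ∖ Parcel C| = 118.3447 − 53.3626 = 64.98.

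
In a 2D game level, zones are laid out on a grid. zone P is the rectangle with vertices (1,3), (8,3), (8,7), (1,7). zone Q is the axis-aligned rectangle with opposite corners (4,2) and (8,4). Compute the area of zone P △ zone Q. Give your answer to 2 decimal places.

28.00

|zone P∩zone Q|: x∈[4,8], y∈[3,4] → 4·1 = 4.
|zone P △ zone Q| = |zone P| + |zone Q| − 2·|zone P∩zone Q| = 28 + 8 − 8 = 28.00.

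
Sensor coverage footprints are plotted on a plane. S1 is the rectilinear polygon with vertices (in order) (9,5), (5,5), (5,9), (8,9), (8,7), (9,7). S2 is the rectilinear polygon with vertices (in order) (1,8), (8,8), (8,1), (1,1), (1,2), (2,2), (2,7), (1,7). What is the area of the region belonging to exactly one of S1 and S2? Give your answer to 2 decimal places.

40.00

|S1| = 14, |S2| = 44, |S1∩S2| = 9.
|S1 △ S2| = |S1| + |S2| − 2·|S1∩S2| = 14 + 44 − 18 = 40.00.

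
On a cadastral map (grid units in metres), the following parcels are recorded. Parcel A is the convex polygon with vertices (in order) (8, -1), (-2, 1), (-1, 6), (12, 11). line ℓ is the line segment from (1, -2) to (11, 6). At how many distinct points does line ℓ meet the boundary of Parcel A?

The segment meets the boundary at (10.091,5.273), (3.4,-0.08).

2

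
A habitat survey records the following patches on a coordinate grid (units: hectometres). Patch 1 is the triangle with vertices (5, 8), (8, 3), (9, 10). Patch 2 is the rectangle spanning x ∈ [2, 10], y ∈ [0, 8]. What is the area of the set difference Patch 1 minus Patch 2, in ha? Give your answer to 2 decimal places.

|Patch 1| = 13, |Patch 1∩Patch 2| = 9.2857.
|Patch 1 ∖ Patch 2| = |Patch 1| − |Patch 1∩Patch 2| = 13 − 9.2857 = 3.71.

3.71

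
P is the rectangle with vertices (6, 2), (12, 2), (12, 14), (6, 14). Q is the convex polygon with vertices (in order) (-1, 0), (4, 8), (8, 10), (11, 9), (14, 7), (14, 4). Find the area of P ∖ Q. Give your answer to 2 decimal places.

31.87

|P| = 72, |P∩Q| = 40.1333.
|P ∖ Q| = |P| − |P∩Q| = 72 − 40.1333 = 31.87.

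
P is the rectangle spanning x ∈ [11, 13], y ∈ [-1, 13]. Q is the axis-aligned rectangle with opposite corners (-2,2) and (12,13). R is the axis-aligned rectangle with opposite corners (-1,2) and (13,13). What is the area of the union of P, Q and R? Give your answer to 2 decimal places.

By inclusion–exclusion:
Individual areas: |P| = 28, |Q| = 154, |R| = 154.
|P∩Q|: x∈[11,12], y∈[2,13] → 1·11 = 11.
|P∩R|: x∈[11,13], y∈[2,13] → 2·11 = 22.
|Q∩R|: x∈[-1,12], y∈[2,13] → 13·11 = 143.
|P∩Q∩R| = 11.
|P ∪ Q ∪ R| = 336 − 176 + 11 = 171.00.

171.00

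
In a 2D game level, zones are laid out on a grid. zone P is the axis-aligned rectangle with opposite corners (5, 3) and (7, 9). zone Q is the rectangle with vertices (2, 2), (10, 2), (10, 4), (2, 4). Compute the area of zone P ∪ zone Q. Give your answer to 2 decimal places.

26.00

By inclusion–exclusion:
Individual areas: |zone P| = 12, |zone Q| = 16.
|zone P∩zone Q|: x∈[5,7], y∈[3,4] → 2·1 = 2.
|zone P ∪ zone Q| = 28 − 2 = 26.00.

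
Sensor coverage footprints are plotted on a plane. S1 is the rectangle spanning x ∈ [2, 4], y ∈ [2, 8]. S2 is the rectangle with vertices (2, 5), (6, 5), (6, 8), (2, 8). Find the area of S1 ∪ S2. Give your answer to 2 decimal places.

By inclusion–exclusion:
Individual areas: |S1| = 12, |S2| = 12.
|S1∩S2|: x∈[2,4], y∈[5,8] → 2·3 = 6.
|S1 ∪ S2| = 24 − 6 = 18.00.

18.00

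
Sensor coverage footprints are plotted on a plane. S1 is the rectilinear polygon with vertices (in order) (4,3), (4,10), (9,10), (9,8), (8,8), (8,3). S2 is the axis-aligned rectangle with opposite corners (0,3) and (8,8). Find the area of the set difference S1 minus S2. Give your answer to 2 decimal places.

|S1| = 30, |S1∩S2| = 20.
|S1 ∖ S2| = |S1| − |S1∩S2| = 30 − 20 = 10.00.

10.00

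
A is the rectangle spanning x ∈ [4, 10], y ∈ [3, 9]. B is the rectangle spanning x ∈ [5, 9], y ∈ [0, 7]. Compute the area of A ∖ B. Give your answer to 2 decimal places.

20.00

|A∩B|: x∈[5,9], y∈[3,7] → 4·4 = 16.
|A| = 36.
|A ∖ B| = |A| − |A∩B| = 36 − 16 = 20.00.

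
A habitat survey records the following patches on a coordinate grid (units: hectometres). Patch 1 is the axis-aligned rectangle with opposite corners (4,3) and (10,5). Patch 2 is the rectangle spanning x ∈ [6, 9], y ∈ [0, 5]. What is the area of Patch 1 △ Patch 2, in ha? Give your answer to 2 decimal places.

|Patch 1∩Patch 2|: x∈[6,9], y∈[3,5] → 3·2 = 6.
|Patch 1 △ Patch 2| = |Patch 1| + |Patch 2| − 2·|Patch 1∩Patch 2| = 12 + 15 − 12 = 15.00.

15.00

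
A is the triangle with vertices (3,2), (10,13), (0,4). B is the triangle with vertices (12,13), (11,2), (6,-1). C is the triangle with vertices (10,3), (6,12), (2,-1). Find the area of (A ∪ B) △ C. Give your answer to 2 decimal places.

65.28

|A ∪ B| = 49.5.
|(A ∪ B) ∩ C| = 14.1103.
|(A ∪ B) △ C| = 49.5 + 44 − 28.2206 = 65.28.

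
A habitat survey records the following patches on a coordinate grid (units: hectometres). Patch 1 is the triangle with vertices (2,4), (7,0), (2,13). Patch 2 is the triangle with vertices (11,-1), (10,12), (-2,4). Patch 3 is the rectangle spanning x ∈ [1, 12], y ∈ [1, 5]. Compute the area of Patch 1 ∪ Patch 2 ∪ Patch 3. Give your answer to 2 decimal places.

98.08

By inclusion–exclusion:
Individual areas: |Patch 1| = 22.5, |Patch 2| = 82, |Patch 3| = 44.
|Patch 1∩Patch 2| = 16.077.
|Patch 1∩Patch 3| = 9.7596.
|Patch 2∩Patch 3| = 34.3385.
|Patch 1∩Patch 2∩Patch 3| = 9.7587.
|Patch 1 ∪ Patch 2 ∪ Patch 3| = 148.5 − 60.1751 + 9.7587 = 98.08.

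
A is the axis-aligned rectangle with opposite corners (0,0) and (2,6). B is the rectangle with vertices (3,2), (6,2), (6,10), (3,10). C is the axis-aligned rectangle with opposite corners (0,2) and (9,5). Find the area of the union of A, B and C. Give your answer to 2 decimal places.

By inclusion–exclusion:
Individual areas: |A| = 12, |B| = 24, |C| = 27.
|A∩B| = 0 (no overlap).
|A∩C|: x∈[0,2], y∈[2,5] → 2·3 = 6.
|B∩C|: x∈[3,6], y∈[2,5] → 3·3 = 9.
|A∩B∩C| = 0.
|A ∪ B ∪ C| = 63 − 15 + 0 = 48.00.

48.00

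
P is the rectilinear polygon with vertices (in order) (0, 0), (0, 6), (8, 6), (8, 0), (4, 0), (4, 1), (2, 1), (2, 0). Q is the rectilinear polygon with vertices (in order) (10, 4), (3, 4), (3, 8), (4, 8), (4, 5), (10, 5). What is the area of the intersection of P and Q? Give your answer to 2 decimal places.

The intersection is the polygon with vertices (4,6), (4,5), (8,5), (8,4), (3,4), (3,6).
By the shoelace formula its area is 6.00.

6.00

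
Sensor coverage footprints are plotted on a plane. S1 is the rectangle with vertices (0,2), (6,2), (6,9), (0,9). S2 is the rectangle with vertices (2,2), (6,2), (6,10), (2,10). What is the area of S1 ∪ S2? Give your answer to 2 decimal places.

46.00

By inclusion–exclusion:
Individual areas: |S1| = 42, |S2| = 32.
|S1∩S2|: x∈[2,6], y∈[2,9] → 4·7 = 28.
|S1 ∪ S2| = 74 − 28 = 46.00.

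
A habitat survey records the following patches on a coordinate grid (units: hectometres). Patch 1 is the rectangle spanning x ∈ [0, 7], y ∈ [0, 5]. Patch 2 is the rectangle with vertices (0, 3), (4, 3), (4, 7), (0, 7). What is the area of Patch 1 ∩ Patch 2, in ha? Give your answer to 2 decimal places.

8.00

|Patch 1∩Patch 2|: x∈[0,4], y∈[3,5] → 4·2 = 8.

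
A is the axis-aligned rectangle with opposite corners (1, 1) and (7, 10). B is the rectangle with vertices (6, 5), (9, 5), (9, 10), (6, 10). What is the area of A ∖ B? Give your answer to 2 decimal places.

|A∩B|: x∈[6,7], y∈[5,10] → 1·5 = 5.
|A| = 54.
|A ∖ B| = |A| − |A∩B| = 54 − 5 = 49.00.

49.00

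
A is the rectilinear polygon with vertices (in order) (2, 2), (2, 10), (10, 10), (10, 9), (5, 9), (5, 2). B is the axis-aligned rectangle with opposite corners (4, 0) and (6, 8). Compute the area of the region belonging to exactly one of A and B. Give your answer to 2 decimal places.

|A| = 29, |B| = 16, |A∩B| = 6.
|A △ B| = |A| + |B| − 2·|A∩B| = 29 + 16 − 12 = 33.00.

33.00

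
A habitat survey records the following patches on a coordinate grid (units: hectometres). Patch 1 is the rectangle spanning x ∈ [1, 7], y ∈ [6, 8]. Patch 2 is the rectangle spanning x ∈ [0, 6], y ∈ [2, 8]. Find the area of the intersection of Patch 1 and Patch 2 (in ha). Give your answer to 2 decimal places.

10.00

|Patch 1∩Patch 2|: x∈[1,6], y∈[6,8] → 5·2 = 10.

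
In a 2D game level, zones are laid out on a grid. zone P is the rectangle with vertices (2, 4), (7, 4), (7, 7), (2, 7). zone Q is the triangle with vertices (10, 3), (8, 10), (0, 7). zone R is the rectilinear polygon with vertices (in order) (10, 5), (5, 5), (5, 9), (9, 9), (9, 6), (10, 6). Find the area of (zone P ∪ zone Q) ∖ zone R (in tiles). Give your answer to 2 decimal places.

21.63

|zone P ∪ zone Q| = 37.
|(zone P ∪ zone Q) ∩ zone R| = 15.372.
|(zone P ∪ zone Q) ∖ zone R| = 37 − 15.372 = 21.63.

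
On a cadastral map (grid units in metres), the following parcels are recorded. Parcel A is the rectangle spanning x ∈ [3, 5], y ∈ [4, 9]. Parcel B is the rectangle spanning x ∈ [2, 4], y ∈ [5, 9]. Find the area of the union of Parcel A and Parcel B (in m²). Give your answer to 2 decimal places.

By inclusion–exclusion:
Individual areas: |Parcel A| = 10, |Parcel B| = 8.
|Parcel A∩Parcel B|: x∈[3,4], y∈[5,9] → 1·4 = 4.
|Parcel A ∪ Parcel B| = 18 − 4 = 14.00.

14.00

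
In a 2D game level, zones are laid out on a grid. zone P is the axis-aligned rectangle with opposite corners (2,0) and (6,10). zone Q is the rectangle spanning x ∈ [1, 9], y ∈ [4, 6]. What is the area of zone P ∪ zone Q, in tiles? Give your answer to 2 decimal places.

By inclusion–exclusion:
Individual areas: |zone P| = 40, |zone Q| = 16.
|zone P∩zone Q|: x∈[2,6], y∈[4,6] → 4·2 = 8.
|zone P ∪ zone Q| = 56 − 8 = 48.00.

48.00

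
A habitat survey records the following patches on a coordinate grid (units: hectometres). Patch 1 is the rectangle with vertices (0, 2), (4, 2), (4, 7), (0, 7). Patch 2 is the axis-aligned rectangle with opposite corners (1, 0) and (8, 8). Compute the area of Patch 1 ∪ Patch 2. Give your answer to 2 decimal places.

61.00

By inclusion–exclusion:
Individual areas: |Patch 1| = 20, |Patch 2| = 56.
|Patch 1∩Patch 2|: x∈[1,4], y∈[2,7] → 3·5 = 15.
|Patch 1 ∪ Patch 2| = 76 − 15 = 61.00.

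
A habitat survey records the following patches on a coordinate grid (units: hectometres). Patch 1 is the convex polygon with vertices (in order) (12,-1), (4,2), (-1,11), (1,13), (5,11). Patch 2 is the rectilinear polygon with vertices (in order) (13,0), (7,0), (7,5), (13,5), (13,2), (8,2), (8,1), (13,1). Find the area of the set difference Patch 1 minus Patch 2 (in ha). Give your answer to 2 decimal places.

59.27

|Patch 1| = 70.5, |Patch 1∩Patch 2| = 11.2292.
|Patch 1 ∖ Patch 2| = |Patch 1| − |Patch 1∩Patch 2| = 70.5 − 11.2292 = 59.27.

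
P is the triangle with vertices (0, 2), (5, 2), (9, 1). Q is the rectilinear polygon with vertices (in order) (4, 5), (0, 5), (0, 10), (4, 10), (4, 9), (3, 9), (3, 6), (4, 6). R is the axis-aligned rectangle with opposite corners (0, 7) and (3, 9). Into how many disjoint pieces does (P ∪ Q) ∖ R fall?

(P ∪ Q) ∖ R splits into 3 disjoint pieces (area 2.5, area 7, area 4).

3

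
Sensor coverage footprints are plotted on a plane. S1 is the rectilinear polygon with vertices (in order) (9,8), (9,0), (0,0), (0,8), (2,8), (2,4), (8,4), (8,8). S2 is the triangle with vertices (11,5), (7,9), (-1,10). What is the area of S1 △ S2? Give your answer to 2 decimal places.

59.08

|S1| = 48, |S2| = 14, |S1∩S2| = 1.4583.
|S1 △ S2| = |S1| + |S2| − 2·|S1∩S2| = 48 + 14 − 2.9167 = 59.08.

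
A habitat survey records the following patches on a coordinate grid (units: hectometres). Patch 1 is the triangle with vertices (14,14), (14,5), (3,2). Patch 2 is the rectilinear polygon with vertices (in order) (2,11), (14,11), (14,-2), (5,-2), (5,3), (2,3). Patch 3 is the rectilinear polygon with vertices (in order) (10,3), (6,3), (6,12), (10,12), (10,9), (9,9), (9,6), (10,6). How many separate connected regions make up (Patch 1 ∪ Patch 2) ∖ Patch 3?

1

(Patch 1 ∪ Patch 2) ∖ Patch 3 is a single connected region.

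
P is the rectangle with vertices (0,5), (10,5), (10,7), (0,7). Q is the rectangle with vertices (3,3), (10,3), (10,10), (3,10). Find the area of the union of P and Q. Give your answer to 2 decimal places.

By inclusion–exclusion:
Individual areas: |P| = 20, |Q| = 49.
|P∩Q|: x∈[3,10], y∈[5,7] → 7·2 = 14.
|P ∪ Q| = 69 − 14 = 55.00.

55.00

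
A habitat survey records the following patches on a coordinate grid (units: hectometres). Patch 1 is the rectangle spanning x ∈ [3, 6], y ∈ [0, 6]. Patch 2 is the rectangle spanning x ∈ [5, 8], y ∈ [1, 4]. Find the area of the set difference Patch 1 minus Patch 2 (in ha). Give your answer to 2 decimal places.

15.00

|Patch 1∩Patch 2|: x∈[5,6], y∈[1,4] → 1·3 = 3.
|Patch 1| = 18.
|Patch 1 ∖ Patch 2| = |Patch 1| − |Patch 1∩Patch 2| = 18 − 3 = 15.00.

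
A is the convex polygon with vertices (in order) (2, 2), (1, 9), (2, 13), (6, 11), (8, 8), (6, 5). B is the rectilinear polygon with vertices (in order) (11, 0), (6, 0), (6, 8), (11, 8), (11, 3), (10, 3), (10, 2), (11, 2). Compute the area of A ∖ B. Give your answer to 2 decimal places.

|A| = 45.5, |A∩B| = 3.
|A ∖ B| = |A| − |A∩B| = 45.5 − 3 = 42.50.

42.50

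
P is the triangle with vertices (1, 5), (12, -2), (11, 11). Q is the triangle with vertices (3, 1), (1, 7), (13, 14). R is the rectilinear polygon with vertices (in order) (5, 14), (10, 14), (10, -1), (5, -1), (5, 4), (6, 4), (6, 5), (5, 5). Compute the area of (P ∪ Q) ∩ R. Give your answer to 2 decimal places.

The region (P ∪ Q) ∩ R is the polygon with vertices (10,12.25), (10,-0.727), (5,2.454), (5,4), (6,4), (6,5), (5,5), (5,9.333).
By the shoelace formula its area is 48.64.

48.64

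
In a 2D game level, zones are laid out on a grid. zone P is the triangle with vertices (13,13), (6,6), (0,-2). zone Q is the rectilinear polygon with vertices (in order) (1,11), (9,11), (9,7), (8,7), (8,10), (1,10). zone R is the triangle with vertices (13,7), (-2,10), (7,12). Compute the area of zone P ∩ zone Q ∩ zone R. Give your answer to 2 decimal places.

0.47

The intersection is the polygon with vertices (9,8.385), (8.568,7.886), (8,8), (9,9).
By the shoelace formula its area is 0.47.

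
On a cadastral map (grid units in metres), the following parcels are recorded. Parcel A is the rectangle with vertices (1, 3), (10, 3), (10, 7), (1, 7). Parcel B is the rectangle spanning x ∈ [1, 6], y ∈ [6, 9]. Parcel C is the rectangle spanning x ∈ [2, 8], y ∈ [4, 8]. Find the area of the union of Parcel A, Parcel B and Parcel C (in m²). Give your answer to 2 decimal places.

48.00

By inclusion–exclusion:
Individual areas: |Parcel A| = 36, |Parcel B| = 15, |Parcel C| = 24.
|Parcel A∩Parcel B|: x∈[1,6], y∈[6,7] → 5·1 = 5.
|Parcel A∩Parcel C|: x∈[2,8], y∈[4,7] → 6·3 = 18.
|Parcel B∩Parcel C|: x∈[2,6], y∈[6,8] → 4·2 = 8.
|Parcel A∩Parcel B∩Parcel C| = 4.
|Parcel A ∪ Parcel B ∪ Parcel C| = 75 − 31 + 4 = 48.00.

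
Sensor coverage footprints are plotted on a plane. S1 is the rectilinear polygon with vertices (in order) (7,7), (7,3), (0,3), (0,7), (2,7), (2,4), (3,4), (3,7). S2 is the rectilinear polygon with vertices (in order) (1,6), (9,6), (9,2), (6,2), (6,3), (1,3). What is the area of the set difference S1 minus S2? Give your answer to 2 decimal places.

9.00

|S1| = 25, |S1∩S2| = 16.
|S1 ∖ S2| = |S1| − |S1∩S2| = 25 − 16 = 9.00.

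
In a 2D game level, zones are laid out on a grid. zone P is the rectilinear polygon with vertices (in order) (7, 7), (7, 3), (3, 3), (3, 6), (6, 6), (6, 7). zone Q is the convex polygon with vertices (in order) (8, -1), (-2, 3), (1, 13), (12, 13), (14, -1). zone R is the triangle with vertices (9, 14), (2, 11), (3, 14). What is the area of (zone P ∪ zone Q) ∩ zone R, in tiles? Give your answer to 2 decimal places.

The region (zone P ∪ zone Q) ∩ zone R is the polygon with vertices (6.667,13), (2,11), (2.667,13).
By the shoelace formula its area is 4.00.

4.00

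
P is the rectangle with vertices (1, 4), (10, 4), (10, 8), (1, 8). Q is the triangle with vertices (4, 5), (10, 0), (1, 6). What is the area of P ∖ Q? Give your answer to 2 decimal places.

33.90

|P| = 36, |P∩Q| = 2.1.
|P ∖ Q| = |P| − |P∩Q| = 36 − 2.1 = 33.90.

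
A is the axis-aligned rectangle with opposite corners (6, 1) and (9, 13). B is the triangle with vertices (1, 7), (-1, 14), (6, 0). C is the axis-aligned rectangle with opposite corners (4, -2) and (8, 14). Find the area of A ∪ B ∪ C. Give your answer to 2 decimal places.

By inclusion–exclusion:
Individual areas: |A| = 36, |B| = 10.5, |C| = 64.
|A∩B| = 0.
|A∩C|: x∈[6,8], y∈[1,13] → 2·12 = 24.
|B∩C| = 1.2.
|A∩B∩C| = 0.
|A ∪ B ∪ C| = 110.5 − 25.2 + 0 = 85.30.

85.30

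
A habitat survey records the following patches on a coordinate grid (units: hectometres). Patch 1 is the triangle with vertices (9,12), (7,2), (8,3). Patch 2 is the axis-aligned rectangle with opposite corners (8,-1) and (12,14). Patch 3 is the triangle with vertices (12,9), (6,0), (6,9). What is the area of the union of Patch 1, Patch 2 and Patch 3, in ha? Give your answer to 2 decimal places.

By inclusion–exclusion:
Individual areas: |Patch 1| = 4, |Patch 2| = 60, |Patch 3| = 27.
|Patch 1∩Patch 2| = 2.
|Patch 1∩Patch 3| = 3.6.
|Patch 2∩Patch 3| = 12.
|Patch 1∩Patch 2∩Patch 3| = 1.6.
|Patch 1 ∪ Patch 2 ∪ Patch 3| = 91 − 17.6 + 1.6 = 75.00.

75.00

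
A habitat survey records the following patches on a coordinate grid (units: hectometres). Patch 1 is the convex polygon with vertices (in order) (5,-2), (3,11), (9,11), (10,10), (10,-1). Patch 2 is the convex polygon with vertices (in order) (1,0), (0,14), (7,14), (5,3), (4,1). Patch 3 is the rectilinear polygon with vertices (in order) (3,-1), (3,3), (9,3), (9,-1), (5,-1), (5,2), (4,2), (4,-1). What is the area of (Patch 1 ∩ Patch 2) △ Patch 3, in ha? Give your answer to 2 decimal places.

|Patch 1 ∩ Patch 2| = 17.3476.
|(Patch 1 ∩ Patch 2) ∩ Patch 3| = 0.4423.
|(Patch 1 ∩ Patch 2) △ Patch 3| = 17.3476 + 21 − 0.8846 = 37.46.

37.46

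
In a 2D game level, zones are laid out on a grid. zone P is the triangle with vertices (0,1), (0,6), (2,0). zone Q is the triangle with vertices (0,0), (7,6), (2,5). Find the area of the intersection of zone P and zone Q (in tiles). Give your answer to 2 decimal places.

1.19

The intersection is the polygon with vertices (1.556,1.333), (0.737,0.632), (0.333,0.833), (1.091,2.727).
By the shoelace formula its area is 1.19.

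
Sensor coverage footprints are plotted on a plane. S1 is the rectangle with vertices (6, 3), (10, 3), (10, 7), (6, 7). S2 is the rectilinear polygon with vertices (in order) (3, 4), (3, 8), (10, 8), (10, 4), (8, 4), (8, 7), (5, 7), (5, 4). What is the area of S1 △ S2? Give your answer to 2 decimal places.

23.00

|S1| = 16, |S2| = 19, |S1∩S2| = 6.
|S1 △ S2| = |S1| + |S2| − 2·|S1∩S2| = 16 + 19 − 12 = 23.00.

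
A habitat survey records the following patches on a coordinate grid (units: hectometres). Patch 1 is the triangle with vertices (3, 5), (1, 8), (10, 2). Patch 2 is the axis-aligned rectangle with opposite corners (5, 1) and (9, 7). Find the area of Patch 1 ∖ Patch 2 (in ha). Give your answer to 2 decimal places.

4.64

|Patch 1| = 7.5, |Patch 1∩Patch 2| = 2.8571.
|Patch 1 ∖ Patch 2| = |Patch 1| − |Patch 1∩Patch 2| = 7.5 − 2.8571 = 4.64.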